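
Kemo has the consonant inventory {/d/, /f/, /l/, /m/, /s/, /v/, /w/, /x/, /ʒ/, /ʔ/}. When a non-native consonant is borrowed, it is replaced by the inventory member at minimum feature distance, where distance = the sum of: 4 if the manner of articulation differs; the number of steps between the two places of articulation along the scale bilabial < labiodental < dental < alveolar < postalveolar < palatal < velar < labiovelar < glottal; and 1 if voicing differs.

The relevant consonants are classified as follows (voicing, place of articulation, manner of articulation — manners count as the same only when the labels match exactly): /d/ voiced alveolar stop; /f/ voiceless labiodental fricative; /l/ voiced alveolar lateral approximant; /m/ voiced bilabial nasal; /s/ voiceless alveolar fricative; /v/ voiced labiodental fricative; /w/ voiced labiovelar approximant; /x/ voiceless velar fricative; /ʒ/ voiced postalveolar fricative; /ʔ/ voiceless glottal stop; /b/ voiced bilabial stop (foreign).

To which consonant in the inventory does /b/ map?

d

/d/ is closest: same manner (stop), place distance 3 (bilabial→alveolar), same voicing; total 3. Next closest is /m/ at distance 4.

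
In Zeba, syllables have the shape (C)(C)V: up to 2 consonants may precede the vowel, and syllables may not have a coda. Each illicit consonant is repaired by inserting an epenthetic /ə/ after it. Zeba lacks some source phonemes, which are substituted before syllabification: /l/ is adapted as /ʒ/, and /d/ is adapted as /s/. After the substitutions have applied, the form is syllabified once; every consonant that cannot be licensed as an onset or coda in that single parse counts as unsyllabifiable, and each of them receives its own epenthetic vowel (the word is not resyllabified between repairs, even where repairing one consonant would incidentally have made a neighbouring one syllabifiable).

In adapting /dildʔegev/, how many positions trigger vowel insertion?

After substitution the input is /siʒsʔegev/.
The unsyllabifiable consonants are /ʒ/, /v/; each receives one epenthetic vowel.

2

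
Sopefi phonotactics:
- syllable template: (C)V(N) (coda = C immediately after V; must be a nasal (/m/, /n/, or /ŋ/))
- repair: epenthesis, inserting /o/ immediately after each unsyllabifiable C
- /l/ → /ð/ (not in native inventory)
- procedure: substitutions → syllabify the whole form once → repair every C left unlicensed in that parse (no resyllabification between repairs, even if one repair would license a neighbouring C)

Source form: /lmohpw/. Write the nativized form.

ðomohopowo

Substitution: /l/ → /ð/, giving /ðmohpw/.
Syllabifying with onset maximization leaves /ð/, /h/, /p/, /w/ stranded (only a nasal (/m/, /n/, or /ŋ/) is licensed in coda position; onsets are limited to one consonant).
Inserting the epenthetic vowel yields /ð/ → /ðo/, /h/ → /ho/, /p/ → /po/, /w/ → /wo/.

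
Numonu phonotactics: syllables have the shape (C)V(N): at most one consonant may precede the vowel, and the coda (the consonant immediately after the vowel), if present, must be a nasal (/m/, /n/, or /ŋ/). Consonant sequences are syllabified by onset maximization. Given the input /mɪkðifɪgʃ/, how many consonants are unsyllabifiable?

3

The consonants /k/, /g/, /ʃ/ cannot be parsed into a legal (C)V(N) syllable (only a nasal (/m/, /n/, or /ŋ/) is licensed in coda position; onsets are limited to one consonant).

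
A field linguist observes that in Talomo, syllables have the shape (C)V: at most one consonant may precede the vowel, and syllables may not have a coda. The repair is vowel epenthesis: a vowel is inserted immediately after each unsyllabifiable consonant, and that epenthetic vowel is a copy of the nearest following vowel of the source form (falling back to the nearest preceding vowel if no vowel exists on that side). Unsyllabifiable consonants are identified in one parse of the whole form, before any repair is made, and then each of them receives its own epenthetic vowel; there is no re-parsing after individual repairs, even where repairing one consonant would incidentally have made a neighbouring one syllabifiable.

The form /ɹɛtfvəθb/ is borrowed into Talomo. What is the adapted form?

Syllabifying with onset maximization leaves /t/, /f/, /θ/, /b/ stranded (no codas are permitted; onsets are limited to one consonant).
Each unlicensed consonant becomes the onset of a new syllable: /t/ → /tə/, /f/ → /fə/, /θ/ → /θə/, /b/ → /bə/.

ɹɛtəfəvəθəbə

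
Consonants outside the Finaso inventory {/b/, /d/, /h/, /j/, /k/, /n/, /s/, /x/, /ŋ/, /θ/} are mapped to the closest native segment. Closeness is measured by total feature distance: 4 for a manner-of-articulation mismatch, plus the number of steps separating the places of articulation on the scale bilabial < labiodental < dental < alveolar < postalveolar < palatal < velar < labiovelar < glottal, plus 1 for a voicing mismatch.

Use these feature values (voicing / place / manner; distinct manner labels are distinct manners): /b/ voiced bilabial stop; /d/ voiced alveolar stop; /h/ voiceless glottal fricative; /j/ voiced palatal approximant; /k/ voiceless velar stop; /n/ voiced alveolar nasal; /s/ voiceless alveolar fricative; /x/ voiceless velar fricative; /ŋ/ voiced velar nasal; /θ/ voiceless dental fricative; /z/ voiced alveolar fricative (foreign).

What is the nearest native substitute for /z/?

s

/s/ is closest: same manner (fricative), place distance 0 (alveolar→alveolar), voicing differs (+1); total 1. Next closest is /θ/ at distance 2.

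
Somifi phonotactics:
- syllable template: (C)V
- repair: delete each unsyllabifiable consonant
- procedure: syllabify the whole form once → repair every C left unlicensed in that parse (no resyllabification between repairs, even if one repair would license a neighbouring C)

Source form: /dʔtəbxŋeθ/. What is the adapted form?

təŋe

Syllabifying with onset maximization leaves /d/, /ʔ/, /b/, /x/, /θ/ stranded (no codas are permitted; onsets are limited to one consonant).
Deletion applies to /d/, /ʔ/, /b/, /x/, /θ/.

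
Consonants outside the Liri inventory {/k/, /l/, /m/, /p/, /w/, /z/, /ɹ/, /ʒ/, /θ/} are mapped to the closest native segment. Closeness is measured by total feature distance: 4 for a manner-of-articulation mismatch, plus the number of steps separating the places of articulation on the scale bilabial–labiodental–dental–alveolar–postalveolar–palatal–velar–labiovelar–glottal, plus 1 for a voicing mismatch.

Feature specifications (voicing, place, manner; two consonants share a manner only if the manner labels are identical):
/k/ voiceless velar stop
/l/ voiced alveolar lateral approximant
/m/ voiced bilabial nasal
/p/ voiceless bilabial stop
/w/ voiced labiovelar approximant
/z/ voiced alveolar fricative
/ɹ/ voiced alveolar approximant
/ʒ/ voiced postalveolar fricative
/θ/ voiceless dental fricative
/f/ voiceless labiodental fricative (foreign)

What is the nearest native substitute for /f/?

θ

/θ/ is closest: same manner (fricative), place distance 1 (labiodental→dental), same voicing; total 1. Next closest is /z/ at distance 3.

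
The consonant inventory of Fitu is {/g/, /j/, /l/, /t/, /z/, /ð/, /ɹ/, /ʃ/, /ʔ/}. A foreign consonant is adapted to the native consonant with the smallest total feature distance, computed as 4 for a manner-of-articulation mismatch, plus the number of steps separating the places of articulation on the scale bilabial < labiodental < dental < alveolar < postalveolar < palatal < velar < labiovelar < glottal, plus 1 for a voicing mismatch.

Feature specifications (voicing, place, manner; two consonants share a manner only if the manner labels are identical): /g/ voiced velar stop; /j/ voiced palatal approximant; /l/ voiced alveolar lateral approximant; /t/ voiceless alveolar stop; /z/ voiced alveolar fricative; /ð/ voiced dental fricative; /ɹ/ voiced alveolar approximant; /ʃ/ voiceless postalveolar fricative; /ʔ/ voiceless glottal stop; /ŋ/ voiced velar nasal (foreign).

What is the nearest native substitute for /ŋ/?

/g/ is closest: manner differs (nasal→stop, +4), place distance 0 (velar→velar), same voicing; total 4. Next closest is /j/ at distance 5.

g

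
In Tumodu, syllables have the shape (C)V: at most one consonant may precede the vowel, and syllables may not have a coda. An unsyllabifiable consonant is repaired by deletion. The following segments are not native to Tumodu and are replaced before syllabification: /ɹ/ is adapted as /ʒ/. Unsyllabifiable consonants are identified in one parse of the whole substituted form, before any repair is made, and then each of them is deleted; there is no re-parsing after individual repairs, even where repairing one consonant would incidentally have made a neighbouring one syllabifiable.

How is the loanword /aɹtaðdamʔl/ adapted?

Substitution: /ɹ/ → /ʒ/, giving /aʒtaðdamʔl/.
Under (C)V, the unsyllabifiable consonants are /ʒ/, /ð/, /m/, /ʔ/, /l/ (no codas are permitted; onsets are limited to one consonant).
Deleting the stranded consonants removes /ʒ/, /ð/, /m/, /ʔ/, /l/.

atada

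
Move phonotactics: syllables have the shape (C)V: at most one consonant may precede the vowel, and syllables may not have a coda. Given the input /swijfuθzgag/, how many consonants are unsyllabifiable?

5

Under (C)V, the unsyllabifiable consonants are /s/, /j/, /θ/, /z/, /g/ (no codas are permitted; onsets are limited to one consonant).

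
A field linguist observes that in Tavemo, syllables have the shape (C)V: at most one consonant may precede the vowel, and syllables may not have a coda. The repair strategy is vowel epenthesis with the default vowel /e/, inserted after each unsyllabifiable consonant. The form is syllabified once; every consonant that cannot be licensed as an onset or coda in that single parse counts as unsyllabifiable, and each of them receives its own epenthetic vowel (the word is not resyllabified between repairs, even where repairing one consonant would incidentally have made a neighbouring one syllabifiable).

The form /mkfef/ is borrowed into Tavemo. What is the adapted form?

The consonants /m/, /k/, /f/ cannot be parsed into a legal (C)V syllable (no codas are permitted; onsets are limited to one consonant).
Each unlicensed consonant becomes the onset of a new syllable: /m/ → /me/, /k/ → /ke/, /f/ → /fe/.

mekefefe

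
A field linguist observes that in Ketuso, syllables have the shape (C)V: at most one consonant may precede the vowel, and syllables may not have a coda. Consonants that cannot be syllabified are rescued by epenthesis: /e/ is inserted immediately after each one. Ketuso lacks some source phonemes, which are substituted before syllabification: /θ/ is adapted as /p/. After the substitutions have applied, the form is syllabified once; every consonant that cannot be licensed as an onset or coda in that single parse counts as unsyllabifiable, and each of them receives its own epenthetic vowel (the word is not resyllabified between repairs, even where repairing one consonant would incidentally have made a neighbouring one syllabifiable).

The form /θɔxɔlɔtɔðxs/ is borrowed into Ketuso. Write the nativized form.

Substitution: /θ/ → /p/, giving /pɔxɔlɔtɔðxs/.
Under (C)V, the unsyllabifiable consonants are /ð/, /x/, /s/ (no codas are permitted; onsets are limited to one consonant).
Epenthesis after each stranded consonant: /ð/ → /ðe/, /x/ → /xe/, /s/ → /se/.

pɔxɔlɔtɔðexese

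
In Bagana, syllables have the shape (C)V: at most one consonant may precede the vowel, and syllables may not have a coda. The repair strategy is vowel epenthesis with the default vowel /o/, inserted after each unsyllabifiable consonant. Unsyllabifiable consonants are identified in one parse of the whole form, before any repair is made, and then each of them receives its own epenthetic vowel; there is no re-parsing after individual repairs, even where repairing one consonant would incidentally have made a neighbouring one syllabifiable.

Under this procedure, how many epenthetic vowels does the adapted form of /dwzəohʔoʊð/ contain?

The unsyllabifiable consonants are /d/, /w/, /h/, /ð/; each receives one epenthetic vowel.

4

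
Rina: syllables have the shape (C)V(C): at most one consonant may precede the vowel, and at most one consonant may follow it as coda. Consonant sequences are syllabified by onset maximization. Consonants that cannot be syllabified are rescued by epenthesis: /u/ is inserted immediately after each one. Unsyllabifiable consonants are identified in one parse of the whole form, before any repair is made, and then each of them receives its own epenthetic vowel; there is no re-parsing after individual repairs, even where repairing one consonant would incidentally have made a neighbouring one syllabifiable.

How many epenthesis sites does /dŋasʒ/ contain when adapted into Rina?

2

The unsyllabifiable consonants are /d/, /ʒ/; each receives one epenthetic vowel.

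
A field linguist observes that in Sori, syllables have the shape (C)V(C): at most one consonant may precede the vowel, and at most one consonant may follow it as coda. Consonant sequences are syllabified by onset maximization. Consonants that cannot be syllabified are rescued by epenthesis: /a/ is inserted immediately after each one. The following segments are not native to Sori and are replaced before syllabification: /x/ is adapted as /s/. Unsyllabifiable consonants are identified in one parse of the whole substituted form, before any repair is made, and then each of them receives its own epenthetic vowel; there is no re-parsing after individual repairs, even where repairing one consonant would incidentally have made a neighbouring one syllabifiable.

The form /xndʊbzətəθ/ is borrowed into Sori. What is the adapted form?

Substitution: /x/ → /s/, giving /sndʊbzətəθ/.
The consonants /s/, /n/ cannot be parsed into a legal (C)V(C) syllable (at most one coda consonant is licensed; onsets are limited to one consonant).
Each unlicensed consonant becomes the onset of a new syllable: /s/ → /sa/, /n/ → /na/.

sanadʊbzətəθ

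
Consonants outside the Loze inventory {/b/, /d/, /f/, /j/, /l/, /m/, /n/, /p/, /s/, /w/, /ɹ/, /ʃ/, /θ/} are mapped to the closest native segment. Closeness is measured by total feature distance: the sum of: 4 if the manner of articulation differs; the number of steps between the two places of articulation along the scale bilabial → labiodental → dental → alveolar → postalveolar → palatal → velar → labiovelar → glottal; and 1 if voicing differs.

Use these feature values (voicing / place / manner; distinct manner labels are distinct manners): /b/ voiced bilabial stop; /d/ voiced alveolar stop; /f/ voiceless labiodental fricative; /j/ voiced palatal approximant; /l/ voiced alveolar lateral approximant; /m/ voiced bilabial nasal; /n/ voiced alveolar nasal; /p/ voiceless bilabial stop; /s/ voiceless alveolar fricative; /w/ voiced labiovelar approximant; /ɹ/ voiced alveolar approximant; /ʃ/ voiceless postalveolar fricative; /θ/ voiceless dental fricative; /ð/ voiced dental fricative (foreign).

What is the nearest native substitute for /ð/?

θ

/θ/ is closest: same manner (fricative), place distance 0 (dental→dental), voicing differs (+1); total 1. Next closest is /f/ at distance 2.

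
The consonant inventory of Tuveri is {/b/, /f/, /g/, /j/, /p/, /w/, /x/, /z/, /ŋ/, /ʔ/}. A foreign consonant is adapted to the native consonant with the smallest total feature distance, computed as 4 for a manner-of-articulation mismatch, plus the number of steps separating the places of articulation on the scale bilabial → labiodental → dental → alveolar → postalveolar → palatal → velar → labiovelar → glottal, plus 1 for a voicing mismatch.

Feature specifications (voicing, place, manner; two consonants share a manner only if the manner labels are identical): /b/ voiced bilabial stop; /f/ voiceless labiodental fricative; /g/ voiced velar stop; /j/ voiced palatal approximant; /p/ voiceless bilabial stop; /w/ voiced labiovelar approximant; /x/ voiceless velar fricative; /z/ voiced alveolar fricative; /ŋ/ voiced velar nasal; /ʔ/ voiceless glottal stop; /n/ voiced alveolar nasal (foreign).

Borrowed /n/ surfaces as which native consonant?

/ŋ/ is closest: same manner (nasal), place distance 3 (alveolar→velar), same voicing; total 3. Next closest is /z/ at distance 4.

ŋ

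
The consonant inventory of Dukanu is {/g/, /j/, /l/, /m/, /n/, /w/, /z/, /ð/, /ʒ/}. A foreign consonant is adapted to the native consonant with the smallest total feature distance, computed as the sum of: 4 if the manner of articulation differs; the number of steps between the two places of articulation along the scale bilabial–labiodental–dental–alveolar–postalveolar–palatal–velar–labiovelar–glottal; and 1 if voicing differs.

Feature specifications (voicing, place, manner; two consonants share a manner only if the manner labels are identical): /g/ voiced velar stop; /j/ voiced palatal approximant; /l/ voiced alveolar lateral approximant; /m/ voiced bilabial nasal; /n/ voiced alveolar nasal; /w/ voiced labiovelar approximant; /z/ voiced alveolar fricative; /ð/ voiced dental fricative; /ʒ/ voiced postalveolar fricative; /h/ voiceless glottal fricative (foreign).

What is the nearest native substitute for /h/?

/ʒ/ is closest: same manner (fricative), place distance 4 (glottal→postalveolar), voicing differs (+1); total 5. Next closest is /w/ at distance 6.

ʒ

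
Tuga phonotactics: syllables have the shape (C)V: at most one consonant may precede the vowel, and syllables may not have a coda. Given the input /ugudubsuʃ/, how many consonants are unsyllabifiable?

Under (C)V, the unsyllabifiable consonants are /b/, /ʃ/ (no codas are permitted; onsets are limited to one consonant).

2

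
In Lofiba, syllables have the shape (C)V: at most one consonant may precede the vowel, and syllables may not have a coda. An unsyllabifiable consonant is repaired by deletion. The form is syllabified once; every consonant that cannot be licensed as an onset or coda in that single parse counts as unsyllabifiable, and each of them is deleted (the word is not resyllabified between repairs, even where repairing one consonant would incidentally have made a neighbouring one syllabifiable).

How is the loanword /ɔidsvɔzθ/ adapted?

The consonants /d/, /s/, /z/, /θ/ cannot be parsed into a legal (C)V syllable (no codas are permitted; onsets are limited to one consonant).
Deleting the stranded consonants removes /d/, /s/, /z/, /θ/.

ɔivɔ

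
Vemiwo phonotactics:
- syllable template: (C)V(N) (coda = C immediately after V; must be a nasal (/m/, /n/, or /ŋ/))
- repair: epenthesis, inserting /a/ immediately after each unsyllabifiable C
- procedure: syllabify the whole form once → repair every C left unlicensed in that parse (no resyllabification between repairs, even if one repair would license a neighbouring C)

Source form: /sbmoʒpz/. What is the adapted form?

Syllabifying with onset maximization leaves /s/, /b/, /ʒ/, /p/, /z/ stranded (only a nasal (/m/, /n/, or /ŋ/) is licensed in coda position; onsets are limited to one consonant).
Epenthesis after each stranded consonant: /s/ → /sa/, /b/ → /ba/, /ʒ/ → /ʒa/, /p/ → /pa/, /z/ → /za/.

sabamoʒapaza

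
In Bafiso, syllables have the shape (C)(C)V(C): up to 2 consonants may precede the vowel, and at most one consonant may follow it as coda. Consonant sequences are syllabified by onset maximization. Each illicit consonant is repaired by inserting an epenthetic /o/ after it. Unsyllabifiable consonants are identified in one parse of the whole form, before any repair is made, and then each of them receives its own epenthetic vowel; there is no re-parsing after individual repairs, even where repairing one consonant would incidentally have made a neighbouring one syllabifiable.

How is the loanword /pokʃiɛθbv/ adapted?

pokʃiɛθbovo

Under (C)(C)V(C), the unsyllabifiable consonants are /b/, /v/ (at most one coda consonant is licensed; onsets may contain at most 2 consonants).
Epenthesis after each stranded consonant: /b/ → /bo/, /v/ → /vo/.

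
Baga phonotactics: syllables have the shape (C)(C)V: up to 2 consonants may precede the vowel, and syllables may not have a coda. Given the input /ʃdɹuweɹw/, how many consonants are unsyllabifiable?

The consonants /ʃ/, /ɹ/, /w/ cannot be parsed into a legal (C)(C)V syllable (no codas are permitted; onsets may contain at most 2 consonants).

3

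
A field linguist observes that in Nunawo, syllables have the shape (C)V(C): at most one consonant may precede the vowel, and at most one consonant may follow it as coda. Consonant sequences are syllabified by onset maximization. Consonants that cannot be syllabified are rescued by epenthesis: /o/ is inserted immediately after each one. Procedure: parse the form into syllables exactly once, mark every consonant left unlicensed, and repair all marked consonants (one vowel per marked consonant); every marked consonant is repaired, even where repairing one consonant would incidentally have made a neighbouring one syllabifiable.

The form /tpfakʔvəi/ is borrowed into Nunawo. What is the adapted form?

Under (C)V(C), the unsyllabifiable consonants are /t/, /p/, /ʔ/ (at most one coda consonant is licensed; onsets are limited to one consonant).
Each unlicensed consonant becomes the onset of a new syllable: /t/ → /to/, /p/ → /po/, /ʔ/ → /ʔo/.

topofakʔovəi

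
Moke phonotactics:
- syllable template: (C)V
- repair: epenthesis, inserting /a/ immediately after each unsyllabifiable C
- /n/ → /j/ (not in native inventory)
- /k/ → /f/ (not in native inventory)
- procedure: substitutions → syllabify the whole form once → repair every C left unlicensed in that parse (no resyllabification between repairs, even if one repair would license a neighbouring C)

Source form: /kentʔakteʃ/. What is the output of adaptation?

fejataʔafateʃa

Substitution: /k/ → /f/, /n/ → /j/, giving /fejtʔafteʃ/.
Syllabifying with onset maximization leaves /j/, /t/, /f/, /ʃ/ stranded (no codas are permitted; onsets are limited to one consonant).
Epenthesis after each stranded consonant: /j/ → /ja/, /t/ → /ta/, /f/ → /fa/, /ʃ/ → /ʃa/.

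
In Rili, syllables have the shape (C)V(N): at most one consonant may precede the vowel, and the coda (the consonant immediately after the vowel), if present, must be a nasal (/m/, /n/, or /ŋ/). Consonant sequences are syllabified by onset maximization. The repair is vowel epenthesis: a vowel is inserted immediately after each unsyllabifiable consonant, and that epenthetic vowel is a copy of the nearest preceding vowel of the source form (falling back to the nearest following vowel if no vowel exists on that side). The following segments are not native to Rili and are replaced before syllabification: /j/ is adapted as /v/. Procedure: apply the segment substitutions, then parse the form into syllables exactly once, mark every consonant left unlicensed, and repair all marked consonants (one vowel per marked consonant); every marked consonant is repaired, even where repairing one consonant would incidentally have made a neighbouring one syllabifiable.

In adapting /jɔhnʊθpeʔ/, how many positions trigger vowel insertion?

After substitution the input is /vɔhnʊθpeʔ/.
The unsyllabifiable consonants are /h/, /θ/, /ʔ/; each receives one epenthetic vowel.

3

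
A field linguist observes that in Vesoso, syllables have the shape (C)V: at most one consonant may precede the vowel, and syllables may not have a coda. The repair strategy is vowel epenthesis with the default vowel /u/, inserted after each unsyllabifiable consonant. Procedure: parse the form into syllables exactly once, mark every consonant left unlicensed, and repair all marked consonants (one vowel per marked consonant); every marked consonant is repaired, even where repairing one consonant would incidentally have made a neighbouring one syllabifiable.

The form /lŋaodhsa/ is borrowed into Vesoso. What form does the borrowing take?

luŋaoduhusa

Under (C)V, the unsyllabifiable consonants are /l/, /d/, /h/ (no codas are permitted; onsets are limited to one consonant).
Each unlicensed consonant becomes the onset of a new syllable: /l/ → /lu/, /d/ → /du/, /h/ → /hu/.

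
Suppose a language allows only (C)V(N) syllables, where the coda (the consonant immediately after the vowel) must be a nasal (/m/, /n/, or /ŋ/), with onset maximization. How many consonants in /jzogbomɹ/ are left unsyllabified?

Under (C)V(N), the unsyllabifiable consonants are /j/, /g/, /ɹ/ (only a nasal (/m/, /n/, or /ŋ/) is licensed in coda position; onsets are limited to one consonant).

3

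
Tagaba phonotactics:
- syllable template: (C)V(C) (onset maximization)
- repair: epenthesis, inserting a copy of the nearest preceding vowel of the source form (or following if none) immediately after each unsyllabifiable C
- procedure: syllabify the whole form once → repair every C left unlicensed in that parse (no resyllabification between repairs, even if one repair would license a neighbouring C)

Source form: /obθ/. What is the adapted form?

obθo

The consonants /θ/ cannot be parsed into a legal (C)V(C) syllable (at most one coda consonant is licensed; onsets are limited to one consonant).
Each unlicensed consonant becomes the onset of a new syllable: /θ/ → /θo/.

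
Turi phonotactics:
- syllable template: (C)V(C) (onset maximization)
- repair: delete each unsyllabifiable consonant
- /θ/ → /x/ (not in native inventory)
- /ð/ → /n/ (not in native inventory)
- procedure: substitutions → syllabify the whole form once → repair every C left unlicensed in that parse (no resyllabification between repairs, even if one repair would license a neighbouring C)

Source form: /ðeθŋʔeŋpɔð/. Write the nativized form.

Substitution: /ð/ → /n/, /θ/ → /x/, giving /nexŋʔeŋpɔn/.
Under (C)V(C), the unsyllabifiable consonants are /ŋ/ (at most one coda consonant is licensed; onsets are limited to one consonant).
Deletion applies to /ŋ/.

nexʔeŋpɔn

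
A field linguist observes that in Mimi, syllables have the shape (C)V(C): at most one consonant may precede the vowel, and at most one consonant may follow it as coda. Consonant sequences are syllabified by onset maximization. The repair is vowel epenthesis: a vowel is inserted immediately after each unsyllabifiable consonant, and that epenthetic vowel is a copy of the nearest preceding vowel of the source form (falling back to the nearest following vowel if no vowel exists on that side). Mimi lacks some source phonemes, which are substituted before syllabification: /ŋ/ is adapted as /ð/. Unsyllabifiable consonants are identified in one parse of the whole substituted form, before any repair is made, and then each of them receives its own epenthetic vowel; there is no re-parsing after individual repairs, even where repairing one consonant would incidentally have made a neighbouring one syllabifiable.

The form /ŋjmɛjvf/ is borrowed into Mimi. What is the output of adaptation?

ðɛjɛmɛjvɛfɛ

Substitution: /ŋ/ → /ð/, giving /ðjmɛjvf/.
Under (C)V(C), the unsyllabifiable consonants are /ð/, /j/, /v/, /f/ (at most one coda consonant is licensed; onsets are limited to one consonant).
Inserting the epenthetic vowel yields /ð/ → /ðɛ/, /j/ → /jɛ/, /v/ → /vɛ/, /f/ → /fɛ/.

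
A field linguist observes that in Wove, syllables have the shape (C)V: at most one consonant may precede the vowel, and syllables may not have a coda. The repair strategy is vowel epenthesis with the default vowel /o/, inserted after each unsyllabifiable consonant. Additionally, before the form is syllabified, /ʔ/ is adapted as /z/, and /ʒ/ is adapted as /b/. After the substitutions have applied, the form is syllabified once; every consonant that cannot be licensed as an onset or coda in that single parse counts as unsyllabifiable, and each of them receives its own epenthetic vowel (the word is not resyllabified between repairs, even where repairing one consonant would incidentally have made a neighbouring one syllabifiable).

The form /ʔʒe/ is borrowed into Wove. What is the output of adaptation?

Substitution: /ʔ/ → /z/, /ʒ/ → /b/, giving /zbe/.
Under (C)V, the unsyllabifiable consonants are /z/ (no codas are permitted; onsets are limited to one consonant).
Each unlicensed consonant becomes the onset of a new syllable: /z/ → /zo/.

zobe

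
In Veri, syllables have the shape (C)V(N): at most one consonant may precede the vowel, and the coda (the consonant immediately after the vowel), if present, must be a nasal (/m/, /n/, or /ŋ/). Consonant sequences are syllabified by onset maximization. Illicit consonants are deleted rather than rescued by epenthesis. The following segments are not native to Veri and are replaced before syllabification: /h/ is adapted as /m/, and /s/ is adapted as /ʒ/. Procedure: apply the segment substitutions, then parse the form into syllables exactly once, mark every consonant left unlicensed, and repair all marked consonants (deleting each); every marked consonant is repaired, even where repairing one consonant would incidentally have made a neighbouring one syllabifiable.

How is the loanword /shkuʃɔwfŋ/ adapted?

kuʃɔ

Substitution: /s/ → /ʒ/, /h/ → /m/, giving /ʒmkuʃɔwfŋ/.
Under (C)V(N), the unsyllabifiable consonants are /ʒ/, /m/, /w/, /f/, /ŋ/ (only a nasal (/m/, /n/, or /ŋ/) is licensed in coda position; onsets are limited to one consonant).
Deletion applies to /ʒ/, /m/, /w/, /f/, /ŋ/.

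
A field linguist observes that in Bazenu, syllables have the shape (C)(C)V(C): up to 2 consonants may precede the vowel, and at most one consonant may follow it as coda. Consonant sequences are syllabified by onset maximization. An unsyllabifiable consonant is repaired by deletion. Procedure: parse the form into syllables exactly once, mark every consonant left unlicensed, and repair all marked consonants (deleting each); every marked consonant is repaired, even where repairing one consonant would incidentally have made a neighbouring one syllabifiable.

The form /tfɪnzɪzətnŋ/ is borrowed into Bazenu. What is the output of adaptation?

tfɪnzɪzət

The consonants /n/, /ŋ/ cannot be parsed into a legal (C)(C)V(C) syllable (at most one coda consonant is licensed; onsets may contain at most 2 consonants).
Deletion applies to /n/, /ŋ/.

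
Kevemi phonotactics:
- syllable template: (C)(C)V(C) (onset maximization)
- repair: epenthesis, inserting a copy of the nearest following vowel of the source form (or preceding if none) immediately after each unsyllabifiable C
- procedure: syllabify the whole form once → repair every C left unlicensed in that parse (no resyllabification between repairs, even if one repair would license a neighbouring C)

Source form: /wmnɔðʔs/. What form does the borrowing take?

wɔmnɔðʔɔsɔ

Under (C)(C)V(C), the unsyllabifiable consonants are /w/, /ʔ/, /s/ (at most one coda consonant is licensed; onsets may contain at most 2 consonants).
Each unlicensed consonant becomes the onset of a new syllable: /w/ → /wɔ/, /ʔ/ → /ʔɔ/, /s/ → /sɔ/.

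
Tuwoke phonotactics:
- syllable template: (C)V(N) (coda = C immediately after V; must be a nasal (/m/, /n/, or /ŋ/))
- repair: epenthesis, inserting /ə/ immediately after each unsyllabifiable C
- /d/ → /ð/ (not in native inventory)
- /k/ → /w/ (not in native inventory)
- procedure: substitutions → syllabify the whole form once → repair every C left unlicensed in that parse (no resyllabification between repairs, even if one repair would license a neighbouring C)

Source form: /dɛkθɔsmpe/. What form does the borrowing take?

ðɛwəθɔsəməpe

Substitution: /d/ → /ð/, /k/ → /w/, giving /ðɛwθɔsmpe/.
Syllabifying with onset maximization leaves /w/, /s/, /m/ stranded (only a nasal (/m/, /n/, or /ŋ/) is licensed in coda position; onsets are limited to one consonant).
Inserting the epenthetic vowel yields /w/ → /wə/, /s/ → /sə/, /m/ → /mə/.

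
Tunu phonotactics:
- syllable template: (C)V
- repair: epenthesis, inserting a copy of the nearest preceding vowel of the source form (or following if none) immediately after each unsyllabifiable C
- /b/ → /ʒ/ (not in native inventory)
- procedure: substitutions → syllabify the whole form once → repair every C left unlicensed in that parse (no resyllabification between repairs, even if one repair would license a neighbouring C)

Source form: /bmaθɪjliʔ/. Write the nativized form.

Substitution: /b/ → /ʒ/, giving /ʒmaθɪjliʔ/.
The consonants /ʒ/, /j/, /ʔ/ cannot be parsed into a legal (C)V syllable (no codas are permitted; onsets are limited to one consonant).
Each unlicensed consonant becomes the onset of a new syllable: /ʒ/ → /ʒa/, /j/ → /jɪ/, /ʔ/ → /ʔi/.

ʒamaθɪjɪliʔi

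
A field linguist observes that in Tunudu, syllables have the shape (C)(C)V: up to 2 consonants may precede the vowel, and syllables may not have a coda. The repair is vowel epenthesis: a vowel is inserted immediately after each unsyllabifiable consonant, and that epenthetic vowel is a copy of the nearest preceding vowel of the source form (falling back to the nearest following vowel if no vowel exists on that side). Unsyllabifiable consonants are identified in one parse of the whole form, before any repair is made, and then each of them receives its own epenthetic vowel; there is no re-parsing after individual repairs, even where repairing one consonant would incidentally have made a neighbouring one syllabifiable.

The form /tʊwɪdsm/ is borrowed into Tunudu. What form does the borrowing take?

tʊwɪdɪsɪmɪ

The consonants /d/, /s/, /m/ cannot be parsed into a legal (C)(C)V syllable (no codas are permitted; onsets may contain at most 2 consonants).
Epenthesis after each stranded consonant: /d/ → /dɪ/, /s/ → /sɪ/, /m/ → /mɪ/.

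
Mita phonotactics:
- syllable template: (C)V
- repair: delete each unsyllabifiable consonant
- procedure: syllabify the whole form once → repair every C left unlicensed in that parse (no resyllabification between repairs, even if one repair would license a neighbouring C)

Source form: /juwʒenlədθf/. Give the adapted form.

juʒelə

The consonants /w/, /n/, /d/, /θ/, /f/ cannot be parsed into a legal (C)V syllable (no codas are permitted; onsets are limited to one consonant).
Deleting the stranded consonants removes /w/, /n/, /d/, /θ/, /f/.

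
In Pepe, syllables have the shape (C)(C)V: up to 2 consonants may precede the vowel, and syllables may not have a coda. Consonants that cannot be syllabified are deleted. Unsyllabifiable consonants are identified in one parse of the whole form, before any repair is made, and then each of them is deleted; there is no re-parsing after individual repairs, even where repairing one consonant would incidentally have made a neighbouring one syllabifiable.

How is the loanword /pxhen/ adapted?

xhe

Syllabifying with onset maximization leaves /p/, /n/ stranded (no codas are permitted; onsets may contain at most 2 consonants).
Deleting the stranded consonants removes /p/, /n/.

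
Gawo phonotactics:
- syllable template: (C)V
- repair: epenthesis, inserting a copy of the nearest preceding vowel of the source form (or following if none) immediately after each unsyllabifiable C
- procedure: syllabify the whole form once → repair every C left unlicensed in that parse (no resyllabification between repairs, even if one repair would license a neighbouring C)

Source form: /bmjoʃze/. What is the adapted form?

Under (C)V, the unsyllabifiable consonants are /b/, /m/, /ʃ/ (no codas are permitted; onsets are limited to one consonant).
Each unlicensed consonant becomes the onset of a new syllable: /b/ → /bo/, /m/ → /mo/, /ʃ/ → /ʃo/.

bomojoʃoze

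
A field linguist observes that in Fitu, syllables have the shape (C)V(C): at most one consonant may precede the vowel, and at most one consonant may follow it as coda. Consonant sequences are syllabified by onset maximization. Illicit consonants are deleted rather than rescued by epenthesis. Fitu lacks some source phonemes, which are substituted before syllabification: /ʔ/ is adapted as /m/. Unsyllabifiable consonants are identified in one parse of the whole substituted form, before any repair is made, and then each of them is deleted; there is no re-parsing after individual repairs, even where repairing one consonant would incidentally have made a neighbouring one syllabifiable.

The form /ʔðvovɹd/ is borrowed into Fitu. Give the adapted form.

Substitution: /ʔ/ → /m/, giving /mðvovɹd/.
Under (C)V(C), the unsyllabifiable consonants are /m/, /ð/, /ɹ/, /d/ (at most one coda consonant is licensed; onsets are limited to one consonant).
Each unlicensed consonant is deleted: /m/, /ð/, /ɹ/, /d/.

vov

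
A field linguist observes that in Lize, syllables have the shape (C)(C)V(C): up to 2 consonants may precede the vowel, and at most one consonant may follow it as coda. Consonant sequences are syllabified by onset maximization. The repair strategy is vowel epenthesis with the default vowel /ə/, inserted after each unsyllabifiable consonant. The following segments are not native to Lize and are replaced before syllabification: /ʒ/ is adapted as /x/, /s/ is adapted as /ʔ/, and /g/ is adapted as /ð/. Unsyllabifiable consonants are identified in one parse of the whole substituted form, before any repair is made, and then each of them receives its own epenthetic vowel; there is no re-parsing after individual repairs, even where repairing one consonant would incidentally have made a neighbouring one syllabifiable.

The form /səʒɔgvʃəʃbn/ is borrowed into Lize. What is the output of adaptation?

ʔəxɔðvʃəʃbənə

Substitution: /s/ → /ʔ/, /ʒ/ → /x/, /g/ → /ð/, giving /ʔəxɔðvʃəʃbn/.
Syllabifying with onset maximization leaves /b/, /n/ stranded (at most one coda consonant is licensed; onsets may contain at most 2 consonants).
Each unlicensed consonant becomes the onset of a new syllable: /b/ → /bə/, /n/ → /nə/.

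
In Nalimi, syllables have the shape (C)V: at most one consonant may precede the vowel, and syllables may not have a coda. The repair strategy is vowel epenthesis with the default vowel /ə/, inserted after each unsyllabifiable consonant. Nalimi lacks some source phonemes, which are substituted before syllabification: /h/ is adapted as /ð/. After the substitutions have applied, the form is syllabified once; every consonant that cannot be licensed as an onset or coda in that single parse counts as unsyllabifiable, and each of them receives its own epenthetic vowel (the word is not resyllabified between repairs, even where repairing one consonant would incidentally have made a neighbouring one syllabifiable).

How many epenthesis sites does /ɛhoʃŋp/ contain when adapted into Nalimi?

3

After substitution the input is /ɛðoʃŋp/.
The unsyllabifiable consonants are /ʃ/, /ŋ/, /p/; each receives one epenthetic vowel.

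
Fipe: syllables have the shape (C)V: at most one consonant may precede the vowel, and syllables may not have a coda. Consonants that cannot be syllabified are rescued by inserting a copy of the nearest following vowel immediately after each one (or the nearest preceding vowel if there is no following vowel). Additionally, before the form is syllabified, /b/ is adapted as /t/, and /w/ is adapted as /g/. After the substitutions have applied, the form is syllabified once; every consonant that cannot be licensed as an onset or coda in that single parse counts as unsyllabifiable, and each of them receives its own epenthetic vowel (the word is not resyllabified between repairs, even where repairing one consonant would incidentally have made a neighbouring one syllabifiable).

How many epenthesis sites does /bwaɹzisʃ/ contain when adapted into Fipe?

4

After substitution the input is /tgaɹzisʃ/.
The unsyllabifiable consonants are /t/, /ɹ/, /s/, /ʃ/; each receives one epenthetic vowel.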